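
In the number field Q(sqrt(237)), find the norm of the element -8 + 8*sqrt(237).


N(a + b*sqrt(d)) = a^2 - d*b^2
= (-8)^2 - (237)*(8)^2
= 64 - 15168
= -15104

-15104


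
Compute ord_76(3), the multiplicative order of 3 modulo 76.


We want ord_76(3), the smallest k >= 1 with 3^k = 1 mod 76.
n = 76 = 2^2 * 19, phi(76) = 36; the order divides phi(n).
Divisors of 36: 1, 2, 3, 4, 6, 9, 12, 18, 36
Repeated squaring mod 76: 3^1 = 3, 3^2 = 9, 3^4 = 5, 3^8 = 25, 3^16 = 17, 3^32 = 61
Test divisors in increasing order:
  k=1: 3^1 = 3 mod 76
  k=2: 3^2 = 9 mod 76
  k=3: 3^3 = 9 * 3 = 27 mod 76
  k=4: 3^4 = 5 mod 76
  k=6: 3^6 = 5 * 9 = 45 mod 76
  k=9: 3^9 = 25 * 3 = 75 mod 76
  k=12: 3^12 = 25 * 5 = 49 mod 76
  k=18: 3^18 = 17 * 9 = 1 mod 76  <- first divisor giving 1
Order = 18

18


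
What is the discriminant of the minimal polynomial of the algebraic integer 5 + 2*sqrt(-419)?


The element 5 + 2*sqrt(-419) has minimal polynomial:
x^2 - 10*x + 1701
Discriminant = (-10)^2 - 4*(1701)
= 100 - 6804
= -6704

-6704


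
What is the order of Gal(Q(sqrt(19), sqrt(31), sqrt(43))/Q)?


The 3 square roots of distinct primes are multiplicatively independent over Q,
so [K:Q] = 2^3 and Gal(K/Q) is isomorphic to (Z/2Z)^3.
|Gal| = 2^3 = 8

8


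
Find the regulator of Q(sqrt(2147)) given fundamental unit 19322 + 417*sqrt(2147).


epsilon = 19322 + 417*sqrt(2147)
= 38644.0000
R = ln(38644.0000)
= 10.5621

10.5621


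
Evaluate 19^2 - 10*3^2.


x^2 - d*y^2
= 19^2 - 10*3^2
= 361 - 90
= 271

271


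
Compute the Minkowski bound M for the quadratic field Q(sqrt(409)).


d = 409, d mod 4 = 1, so disc(K) = d = 409; |disc(K)| = 409
Real quadratic field, so n = 2, s = r2 = 0, r1 = 2
M = (n!/n^n) * (4/pi)^s * sqrt(|disc(K)|) = (2!/2^2) * (4/pi)^0 * sqrt(409)
= 0.5 * 1.000000 * 20.223748
= 10.1119

10.1119


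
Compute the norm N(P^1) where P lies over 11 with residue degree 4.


N(P^a) = p^(a*f)
= 11^(1*4)
= 11^4
= 14641

14641


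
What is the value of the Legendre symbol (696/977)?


p = 977 is prime, so compute (696/977) with the reciprocity algorithm (Jacobi-symbol steps: pull out 2s via (2/n), flip via reciprocity, reduce):
  pull out 2: (2/977) = +1  (since 977 mod 8 = 1)
  pull out 2: (2/977) = +1  (since 977 mod 8 = 1)
  pull out 2: (2/977) = +1  (since 977 mod 8 = 1)
  reciprocity: (87/977) -> +(977/87)
  reduce: (20/87)
  pull out 2: (2/87) = +1  (since 87 mod 8 = 7)
  pull out 2: (2/87) = +1  (since 87 mod 8 = 7)
  reciprocity: (5/87) -> +(87/5)
  reduce: (2/5)
  pull out 2: (2/5) = -1  (since 5 mod 8 = 5)
  (1/5) = 1
Product of signs = -1
(696/977) = -1

-1


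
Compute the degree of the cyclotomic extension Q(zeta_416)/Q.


The degree equals Euler's totient phi(416).
416 = 2^5 * 13
phi(416) = 192

192


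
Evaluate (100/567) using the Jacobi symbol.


Compute (100/567) via quadratic reciprocity:
  pull out 2: (2/567) = +1  (since 567 mod 8 = 7)
  pull out 2: (2/567) = +1  (since 567 mod 8 = 7)
  reciprocity: (25/567) -> +(567/25)
  reduce: (17/25)
  reciprocity: (17/25) -> +(25/17)
  reduce: (8/17)
  pull out 2: (2/17) = +1  (since 17 mod 8 = 1)
  pull out 2: (2/17) = +1  (since 17 mod 8 = 1)
  pull out 2: (2/17) = +1  (since 17 mod 8 = 1)
  (1/17) = 1
Product of signs = 1

1


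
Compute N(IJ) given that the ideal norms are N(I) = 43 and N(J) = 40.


N(IJ) = N(I) * N(J)
= 43 * 40
= 1720

1720


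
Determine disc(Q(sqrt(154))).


For K = Q(sqrt(d)) with d squarefree: disc(K) = d if d = 1 mod 4, and disc(K) = 4d if d = 2 or 3 mod 4.
Here d = 154, and d mod 4 = 2.
d = 2 mod 4, not 1 (O_K = Z[sqrt(d)]), so disc(K) = 4d = 4 * (154) = 616

616


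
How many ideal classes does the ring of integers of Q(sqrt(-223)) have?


K = Q(sqrt(-223)). d mod 4 = 1, so D = disc(K) = d = -223
h(K) equals the number of primitive reduced positive-definite forms (a, b, c) = a*x^2 + b*x*y + c*y^2 with b^2 - 4ac = D,
where reduced means |b| <= a <= c, with b >= 0 whenever |b| = a or a = c, and primitive means gcd(a, b, c) = 1.
Reduced forces 3a^2 <= |D| = 223, so 1 <= a <= 8; b must have the parity of D, and c = (b^2 - D)/(4a) must be an integer >= a.
Enumerate a = 1..8, b in [-a, a]:
  a=1: (1, 1, 56)  [1]
  a=2: (2, -1, 28), (2, 1, 28)  [2]
  a=3: none
  a=4: (4, -1, 14), (4, 1, 14)  [2]
  a=5..6: none
  a=7: (7, -1, 8), (7, 1, 8)  [2]
  a=8: none
Total reduced forms: 1 + 2 + 2 + 2 = 7
h = 7

7


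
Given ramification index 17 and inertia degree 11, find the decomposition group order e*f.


|D_P| = e * f
= 17 * 11
= 187

187


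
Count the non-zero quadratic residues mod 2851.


For prime p, the number of non-zero quadratic residues is (p-1)/2.
= (2851-1)/2
= 1425

1425


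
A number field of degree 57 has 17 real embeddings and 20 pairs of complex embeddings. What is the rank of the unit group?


By Dirichlet's unit theorem:
rank = r1 + r2 - 1
= 17 + 20 - 1
= 36

36


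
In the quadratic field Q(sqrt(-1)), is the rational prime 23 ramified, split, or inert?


K = Q(sqrt(-1)). Since d mod 4 = 3, disc(K) = -4.
Check p | disc: -4 mod 23 = 19.
p does not divide disc. Compute Legendre symbol (d/p):
22^((23-1)/2) mod 23 = -1
(d/p) = -1, so p is inert: (p) stays prime with e=1, f=2, g=1.
Therefore p is inert.

inert


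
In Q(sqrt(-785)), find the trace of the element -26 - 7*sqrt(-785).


Tr(a + b*sqrt(d)) = (a + b*sqrt(d)) + (a - b*sqrt(d)) = 2a
= 2 * (-26)
= -52

-52


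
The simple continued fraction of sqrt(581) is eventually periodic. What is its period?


Run the CF algorithm for sqrt(581).
a_0 = floor(sqrt(581)) = 24; set m_0=0, q_0=1.
Recurrence: m' = q*a - m,  q' = (d - m'^2)/q,  a' = floor((a_0 + m')/q').
  step 1: m=24, q=5, a=9
  step 2: m=21, q=28, a=1
  step 3: m=7, q=19, a=1
  step 4: m=12, q=23, a=1
  step 5: m=11, q=20, a=1
  step 6: m=9, q=25, a=1
  step 7: m=16, q=13, a=3
  step 8: m=23, q=4, a=11
  step 9: m=21, q=35, a=1
  step 10: m=14, q=11, a=3
  step 11: m=19, q=20, a=2
  step 12: m=21, q=7, a=6
  step 13: m=21, q=20, a=2
  step 14: m=19, q=11, a=3
  step 15: m=14, q=35, a=1
  step 16: m=21, q=4, a=11
  step 17: m=23, q=13, a=3
  step 18: m=16, q=25, a=1
  step 19: m=9, q=20, a=1
  step 20: m=11, q=23, a=1
  step 21: m=12, q=19, a=1
  step 22: m=7, q=28, a=1
  step 23: m=21, q=5, a=9
  step 24: m=24, q=1, a=48
a_24 = 2*a_0 = 48, so the period closes here.
sqrt(581) = [24; 9, 1, 1, 1, 1, 1, 3, 11, 1, 3, 2, 6, 2, 3, 1, 11, 3, 1, 1, 1, 1, 1, 9, 48]
Period length = 24

24


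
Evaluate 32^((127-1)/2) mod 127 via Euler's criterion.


p = 127 is prime and the exponent is (p-1)/2 = 63, so by Euler's criterion 32^63 = (32/127) = +1 or -1 mod 127.
Compute by square-and-multiply:
  63 = 32 + 16 + 8 + 4 + 2 + 1 (binary 111111)
  Repeated squaring mod 127: 32^1 = 32, 32^2 = 8, 32^4 = 64, 32^8 = 32, 32^16 = 8, 32^32 = 64
  32^63 = 32^32 * 32^16 * 32^8 * 32^4 * 32^2 * 32^1 = 64 * 8 * 32 * 64 * 8 * 32 mod 127
    64 * 8 = 512 = 4 mod 127
    4 * 32 = 128 = 1 mod 127
    1 * 64 = 64 = 64 mod 127
    64 * 8 = 512 = 4 mod 127
    4 * 32 = 128 = 1 mod 127
  32^63 = 1 mod 127
Result 1: 32 is a quadratic residue mod 127.
32^63 mod 127 = 1

1


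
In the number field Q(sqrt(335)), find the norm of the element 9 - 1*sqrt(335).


N(a + b*sqrt(d)) = a^2 - d*b^2
= (9)^2 - (335)*(-1)^2
= 81 - 335
= -254

-254


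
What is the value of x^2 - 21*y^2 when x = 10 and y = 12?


x^2 - d*y^2
= 10^2 - 21*12^2
= 100 - 3024
= -2924

-2924


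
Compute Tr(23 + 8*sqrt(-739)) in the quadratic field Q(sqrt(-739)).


Tr(a + b*sqrt(d)) = (a + b*sqrt(d)) + (a - b*sqrt(d)) = 2a
= 2 * (23)
= 46

46


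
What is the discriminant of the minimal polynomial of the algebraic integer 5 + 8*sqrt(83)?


The element 5 + 8*sqrt(83) has minimal polynomial:
x^2 - 10*x - 5287
Discriminant = (-10)^2 - 4*(-5287)
= 100 + 21148
= 21248

21248


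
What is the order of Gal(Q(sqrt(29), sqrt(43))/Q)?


The 2 square roots of distinct primes are multiplicatively independent over Q,
so [K:Q] = 2^2 and Gal(K/Q) is isomorphic to (Z/2Z)^2.
|Gal| = 2^2 = 4

4


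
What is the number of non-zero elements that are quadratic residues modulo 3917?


For prime p, the number of non-zero quadratic residues is (p-1)/2.
= (3917-1)/2
= 1958

1958


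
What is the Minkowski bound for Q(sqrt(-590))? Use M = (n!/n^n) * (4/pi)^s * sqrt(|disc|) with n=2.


d = -590, d mod 4 = 2, so disc(K) = 4d = -2360; |disc(K)| = 2360
Imaginary quadratic field, so n = 2, s = r2 = 1, r1 = 0
M = (n!/n^n) * (4/pi)^s * sqrt(|disc(K)|) = (2!/2^2) * (4/pi)^1 * sqrt(2360)
= 0.5 * 1.273240 * 48.579831
= 30.9269

30.9269


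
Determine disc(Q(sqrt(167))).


For K = Q(sqrt(d)) with d squarefree: disc(K) = d if d = 1 mod 4, and disc(K) = 4d if d = 2 or 3 mod 4.
Here d = 167, and d mod 4 = 3.
d = 3 mod 4, not 1 (O_K = Z[sqrt(d)]), so disc(K) = 4d = 4 * (167) = 668

668


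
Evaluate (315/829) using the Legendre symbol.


p = 829 is prime, so compute (315/829) with the reciprocity algorithm (Jacobi-symbol steps: pull out 2s via (2/n), flip via reciprocity, reduce):
  reciprocity: (315/829) -> +(829/315)
  reduce: (199/315)
  reciprocity: (199/315) -> -(315/199)
  reduce: (116/199)
  pull out 2: (2/199) = +1  (since 199 mod 8 = 7)
  pull out 2: (2/199) = +1  (since 199 mod 8 = 7)
  reciprocity: (29/199) -> +(199/29)
  reduce: (25/29)
  reciprocity: (25/29) -> +(29/25)
  reduce: (4/25)
  pull out 2: (2/25) = +1  (since 25 mod 8 = 1)
  pull out 2: (2/25) = +1  (since 25 mod 8 = 1)
  (1/25) = 1
Product of signs = -1
(315/829) = -1

-1


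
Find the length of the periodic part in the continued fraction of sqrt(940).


Run the CF algorithm for sqrt(940).
a_0 = floor(sqrt(940)) = 30; set m_0=0, q_0=1.
Recurrence: m' = q*a - m,  q' = (d - m'^2)/q,  a' = floor((a_0 + m')/q').
  step 1: m=30, q=40, a=1
  step 2: m=10, q=21, a=1
  step 3: m=11, q=39, a=1
  step 4: m=28, q=4, a=14
  step 5: m=28, q=39, a=1
  step 6: m=11, q=21, a=1
  step 7: m=10, q=40, a=1
  step 8: m=30, q=1, a=60
a_8 = 2*a_0 = 60, so the period closes here.
sqrt(940) = [30; 1, 1, 1, 14, 1, 1, 1, 60]
Period length = 8

8


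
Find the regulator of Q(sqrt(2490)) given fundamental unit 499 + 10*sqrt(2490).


epsilon = 499 + 10*sqrt(2490)
= 997.9990
R = ln(997.9990)
= 6.9058

6.9058


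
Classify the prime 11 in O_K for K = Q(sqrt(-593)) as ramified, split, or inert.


K = Q(sqrt(-593)). Since d mod 4 = 3, disc(K) = -2372.
Check p | disc: -2372 mod 11 = 4.
p does not divide disc. Compute Legendre symbol (d/p):
1^((11-1)/2) mod 11 = 1
(d/p) = 1, so p splits: (p) = P*P' with e=1, f=1, g=2.
Therefore p is split.

split


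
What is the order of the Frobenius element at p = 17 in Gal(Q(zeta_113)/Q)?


The Frobenius at p in Gal(Q(zeta_n)/Q) = (Z/nZ)* is the class of p, so its order is ord_113(17), the smallest k >= 1 with 17^k = 1 mod 113.
n = 113 = 113, phi(113) = 112; the order divides phi(n).
Divisors of 112: 1, 2, 4, 7, 8, 14, 16, 28, 56, 112
Repeated squaring mod 113: 17^1 = 17, 17^2 = 63, 17^4 = 14, 17^8 = 83, 17^16 = 109, 17^32 = 16, 17^64 = 30
Test divisors in increasing order:
  k=1: 17^1 = 17 mod 113
  k=2: 17^2 = 63 mod 113
  k=4: 17^4 = 14 mod 113
  k=7: 17^7 = 14 * 63 * 17 = 78 mod 113
  k=8: 17^8 = 83 mod 113
  k=14: 17^14 = 83 * 14 * 63 = 95 mod 113
  k=16: 17^16 = 109 mod 113
  k=28: 17^28 = 109 * 83 * 14 = 98 mod 113
  k=56: 17^56 = 16 * 109 * 83 = 112 mod 113
  k=112: 17^112 = 30 * 16 * 109 = 1 mod 113  <- first divisor giving 1
Order = 112

112


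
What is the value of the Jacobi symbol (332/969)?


Compute (332/969) via quadratic reciprocity:
  pull out 2: (2/969) = +1  (since 969 mod 8 = 1)
  pull out 2: (2/969) = +1  (since 969 mod 8 = 1)
  reciprocity: (83/969) -> +(969/83)
  reduce: (56/83)
  pull out 2: (2/83) = -1  (since 83 mod 8 = 3)
  pull out 2: (2/83) = -1  (since 83 mod 8 = 3)
  pull out 2: (2/83) = -1  (since 83 mod 8 = 3)
  reciprocity: (7/83) -> -(83/7)
  reduce: (6/7)
  pull out 2: (2/7) = +1  (since 7 mod 8 = 7)
  reciprocity: (3/7) -> -(7/3)
  reduce: (1/3)
  (1/3) = 1
Product of signs = -1

-1


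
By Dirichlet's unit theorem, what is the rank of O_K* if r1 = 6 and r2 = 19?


By Dirichlet's unit theorem:
rank = r1 + r2 - 1
= 6 + 19 - 1
= 24

24


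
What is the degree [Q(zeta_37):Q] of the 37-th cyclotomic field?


The degree equals Euler's totient phi(37).
37 = 37
phi(37) = 36

36


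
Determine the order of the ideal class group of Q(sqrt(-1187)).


K = Q(sqrt(-1187)). d mod 4 = 1, so D = disc(K) = d = -1187
h(K) equals the number of primitive reduced positive-definite forms (a, b, c) = a*x^2 + b*x*y + c*y^2 with b^2 - 4ac = D,
where reduced means |b| <= a <= c, with b >= 0 whenever |b| = a or a = c, and primitive means gcd(a, b, c) = 1.
Reduced forces 3a^2 <= |D| = 1187, so 1 <= a <= 19; b must have the parity of D, and c = (b^2 - D)/(4a) must be an integer >= a.
Enumerate a = 1..19, b in [-a, a]:
  a=1: (1, 1, 297)  [1]
  a=2: none
  a=3: (3, -1, 99), (3, 1, 99)  [2]
  a=4..8: none
  a=9: (9, -1, 33), (9, 1, 33)  [2]
  a=10: none
  a=11: (11, -1, 27), (11, 1, 27)  [2]
  a=12: none
  a=13: (13, -3, 23), (13, 3, 23)  [2]
  a=14..19: none
Total reduced forms: 1 + 2 + 2 + 2 + 2 = 9
h = 9

9


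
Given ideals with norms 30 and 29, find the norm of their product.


N(IJ) = N(I) * N(J)
= 30 * 29
= 870

870


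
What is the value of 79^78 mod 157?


p = 157 is prime and the exponent is (p-1)/2 = 78, so by Euler's criterion 79^78 = (79/157) = +1 or -1 mod 157.
Compute by square-and-multiply:
  78 = 64 + 8 + 4 + 2 (binary 1001110)
  Repeated squaring mod 157: 79^1 = 79, 79^2 = 118, 79^4 = 108, 79^8 = 46, 79^16 = 75, 79^32 = 130, 79^64 = 101
  79^78 = 79^64 * 79^8 * 79^4 * 79^2 = 101 * 46 * 108 * 118 mod 157
    101 * 46 = 4646 = 93 mod 157
    93 * 108 = 10044 = 153 mod 157
    153 * 118 = 18054 = 156 mod 157
  79^78 = 156 mod 157
Result 156 = p - 1 = -1 mod 157: 79 is a quadratic non-residue mod 157. As a residue in [0, p-1] the value is 156.
79^78 mod 157 = 156

156


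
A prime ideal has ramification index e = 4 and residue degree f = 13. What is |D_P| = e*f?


|D_P| = e * f
= 4 * 13
= 52

52


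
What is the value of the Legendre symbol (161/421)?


p = 421 is prime, so compute (161/421) with the reciprocity algorithm (Jacobi-symbol steps: pull out 2s via (2/n), flip via reciprocity, reduce):
  reciprocity: (161/421) -> +(421/161)
  reduce: (99/161)
  reciprocity: (99/161) -> +(161/99)
  reduce: (62/99)
  pull out 2: (2/99) = -1  (since 99 mod 8 = 3)
  reciprocity: (31/99) -> -(99/31)
  reduce: (6/31)
  pull out 2: (2/31) = +1  (since 31 mod 8 = 7)
  reciprocity: (3/31) -> -(31/3)
  reduce: (1/3)
  (1/3) = 1
Product of signs = -1
(161/421) = -1

-1


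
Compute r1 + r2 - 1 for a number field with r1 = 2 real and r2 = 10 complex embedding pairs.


By Dirichlet's unit theorem:
rank = r1 + r2 - 1
= 2 + 10 - 1
= 11

11


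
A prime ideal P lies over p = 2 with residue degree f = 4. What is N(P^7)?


N(P^a) = p^(a*f)
= 2^(7*4)
= 2^28
= 268435456

268435456


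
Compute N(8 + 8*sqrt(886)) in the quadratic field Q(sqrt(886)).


N(a + b*sqrt(d)) = a^2 - d*b^2
= (8)^2 - (886)*(8)^2
= 64 - 56704
= -56640

-56640


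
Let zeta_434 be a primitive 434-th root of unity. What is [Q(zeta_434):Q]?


The degree equals Euler's totient phi(434).
434 = 2 * 7 * 31
phi(434) = 180

180


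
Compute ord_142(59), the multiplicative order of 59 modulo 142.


We want ord_142(59), the smallest k >= 1 with 59^k = 1 mod 142.
n = 142 = 2 * 71, phi(142) = 70; the order divides phi(n).
Divisors of 70: 1, 2, 5, 7, 10, 14, 35, 70
Repeated squaring mod 142: 59^1 = 59, 59^2 = 73, 59^4 = 75, 59^8 = 87, 59^16 = 43, 59^32 = 3, 59^64 = 9
Test divisors in increasing order:
  k=1: 59^1 = 59 mod 142
  k=2: 59^2 = 73 mod 142
  k=5: 59^5 = 75 * 59 = 23 mod 142
  k=7: 59^7 = 75 * 73 * 59 = 117 mod 142
  k=10: 59^10 = 87 * 73 = 103 mod 142
  k=14: 59^14 = 87 * 75 * 73 = 57 mod 142
  k=35: 59^35 = 3 * 73 * 59 = 141 mod 142
  k=70: 59^70 = 9 * 75 * 73 = 1 mod 142  <- first divisor giving 1
Order = 70

70


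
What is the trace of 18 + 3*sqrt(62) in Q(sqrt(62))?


Tr(a + b*sqrt(d)) = (a + b*sqrt(d)) + (a - b*sqrt(d)) = 2a
= 2 * (18)
= 36

36


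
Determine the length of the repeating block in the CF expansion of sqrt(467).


Run the CF algorithm for sqrt(467).
a_0 = floor(sqrt(467)) = 21; set m_0=0, q_0=1.
Recurrence: m' = q*a - m,  q' = (d - m'^2)/q,  a' = floor((a_0 + m')/q').
  step 1: m=21, q=26, a=1
  step 2: m=5, q=17, a=1
  step 3: m=12, q=19, a=1
  step 4: m=7, q=22, a=1
  step 5: m=15, q=11, a=3
  step 6: m=18, q=13, a=3
  step 7: m=21, q=2, a=21
  step 8: m=21, q=13, a=3
  step 9: m=18, q=11, a=3
  step 10: m=15, q=22, a=1
  step 11: m=7, q=19, a=1
  step 12: m=12, q=17, a=1
  step 13: m=5, q=26, a=1
  step 14: m=21, q=1, a=42
a_14 = 2*a_0 = 42, so the period closes here.
sqrt(467) = [21; 1, 1, 1, 1, 3, 3, 21, 3, 3, 1, 1, 1, 1, 42]
Period length = 14

14


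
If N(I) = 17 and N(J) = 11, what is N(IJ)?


N(IJ) = N(I) * N(J)
= 17 * 11
= 187

187


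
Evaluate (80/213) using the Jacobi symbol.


Compute (80/213) via quadratic reciprocity:
  pull out 2: (2/213) = -1  (since 213 mod 8 = 5)
  pull out 2: (2/213) = -1  (since 213 mod 8 = 5)
  pull out 2: (2/213) = -1  (since 213 mod 8 = 5)
  pull out 2: (2/213) = -1  (since 213 mod 8 = 5)
  reciprocity: (5/213) -> +(213/5)
  reduce: (3/5)
  reciprocity: (3/5) -> +(5/3)
  reduce: (2/3)
  pull out 2: (2/3) = -1  (since 3 mod 8 = 3)
  (1/3) = 1
Product of signs = -1

-1


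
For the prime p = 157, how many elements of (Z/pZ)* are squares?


For prime p, the number of non-zero quadratic residues is (p-1)/2.
= (157-1)/2
= 78

78


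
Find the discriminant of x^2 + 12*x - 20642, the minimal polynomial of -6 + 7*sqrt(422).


The element -6 + 7*sqrt(422) has minimal polynomial:
x^2 + 12*x - 20642
Discriminant = (12)^2 - 4*(-20642)
= 144 + 82568
= 82712

82712


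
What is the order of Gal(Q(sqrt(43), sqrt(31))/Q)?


The 2 square roots of distinct primes are multiplicatively independent over Q,
so [K:Q] = 2^2 and Gal(K/Q) is isomorphic to (Z/2Z)^2.
|Gal| = 2^2 = 4

4


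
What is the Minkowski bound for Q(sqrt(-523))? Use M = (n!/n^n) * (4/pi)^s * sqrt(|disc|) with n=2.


d = -523, d mod 4 = 1, so disc(K) = d = -523; |disc(K)| = 523
Imaginary quadratic field, so n = 2, s = r2 = 1, r1 = 0
M = (n!/n^n) * (4/pi)^s * sqrt(|disc(K)|) = (2!/2^2) * (4/pi)^1 * sqrt(523)
= 0.5 * 1.273240 * 22.869193
= 14.5590

14.5590


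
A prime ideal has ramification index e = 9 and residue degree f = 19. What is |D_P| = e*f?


|D_P| = e * f
= 9 * 19
= 171

171


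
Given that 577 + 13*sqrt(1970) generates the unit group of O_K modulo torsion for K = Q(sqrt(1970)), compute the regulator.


epsilon = 577 + 13*sqrt(1970)
= 1154.0009
R = ln(1154.0009)
= 7.0510

7.0510


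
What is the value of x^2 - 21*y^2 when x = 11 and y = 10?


x^2 - d*y^2
= 11^2 - 21*10^2
= 121 - 2100
= -1979

-1979


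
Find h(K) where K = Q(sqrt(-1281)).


K = Q(sqrt(-1281)). d mod 4 = 3, so D = disc(K) = 4d = -5124
h(K) equals the number of primitive reduced positive-definite forms (a, b, c) = a*x^2 + b*x*y + c*y^2 with b^2 - 4ac = D,
where reduced means |b| <= a <= c, with b >= 0 whenever |b| = a or a = c, and primitive means gcd(a, b, c) = 1.
Reduced forces 3a^2 <= |D| = 5124, so 1 <= a <= 41; b must have the parity of D, and c = (b^2 - D)/(4a) must be an integer >= a.
Enumerate a = 1..41, b in [-a, a]:
  a=1: (1, 0, 1281)  [1]
  a=2: (2, 2, 641)  [1]
  a=3: (3, 0, 427)  [1]
  a=4: none
  a=5: (5, -4, 257), (5, 4, 257)  [2]
  a=6: (6, 6, 215)  [1]
  a=7: (7, 0, 183)  [1]
  a=8..9: none
  a=10: (10, -6, 129), (10, 6, 129)  [2]
  a=11..13: none
  a=14: (14, 14, 95)  [1]
  a=15: (15, -6, 86), (15, 6, 86)  [2]
  a=16..18: none
  a=19: (19, -14, 70), (19, 14, 70)  [2]
  a=20: none
  a=21: (21, 0, 61)  [1]
  a=22..24: none
  a=25: (25, -24, 57), (25, 24, 57)  [2]
  a=26..28: none
  a=29: (29, -26, 50), (29, 26, 50)  [2]
  a=30: (30, -6, 43), (30, 6, 43)  [2]
  a=31..34: none
  a=35: (35, -14, 38), (35, 14, 38)  [2]
  a=36..40: none
  a=41: (41, 40, 41)  [1]
Total reduced forms: 1 + 1 + 1 + 2 + 1 + 1 + 2 + 1 + 2 + 2 + 1 + 2 + 2 + 2 + 2 + 1 = 24
h = 24

24


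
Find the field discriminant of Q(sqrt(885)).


For K = Q(sqrt(d)) with d squarefree: disc(K) = d if d = 1 mod 4, and disc(K) = 4d if d = 2 or 3 mod 4.
Here d = 885, and d mod 4 = 1.
d = 1 mod 4 (O_K = Z[(1+sqrt(d))/2]), so disc(K) = d = 885

885


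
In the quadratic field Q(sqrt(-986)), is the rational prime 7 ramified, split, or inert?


K = Q(sqrt(-986)). Since d mod 4 = 2, disc(K) = -3944.
Check p | disc: -3944 mod 7 = 4.
p does not divide disc. Compute Legendre symbol (d/p):
1^((7-1)/2) mod 7 = 1
(d/p) = 1, so p splits: (p) = P*P' with e=1, f=1, g=2.
Therefore p is split.

split


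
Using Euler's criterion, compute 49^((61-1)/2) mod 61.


p = 61 is prime and the exponent is (p-1)/2 = 30, so by Euler's criterion 49^30 = (49/61) = +1 or -1 mod 61.
Compute by square-and-multiply:
  30 = 16 + 8 + 4 + 2 (binary 11110)
  Repeated squaring mod 61: 49^1 = 49, 49^2 = 22, 49^4 = 57, 49^8 = 16, 49^16 = 12
  49^30 = 49^16 * 49^8 * 49^4 * 49^2 = 12 * 16 * 57 * 22 mod 61
    12 * 16 = 192 = 9 mod 61
    9 * 57 = 513 = 25 mod 61
    25 * 22 = 550 = 1 mod 61
  49^30 = 1 mod 61
Result 1: 49 is a quadratic residue mod 61.
49^30 mod 61 = 1

1


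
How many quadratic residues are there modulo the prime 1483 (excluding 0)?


For prime p, the number of non-zero quadratic residues is (p-1)/2.
= (1483-1)/2
= 741

741


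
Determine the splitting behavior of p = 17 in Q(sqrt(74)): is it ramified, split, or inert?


K = Q(sqrt(74)). Since d mod 4 = 2, disc(K) = 296.
Check p | disc: 296 mod 17 = 7.
p does not divide disc. Compute Legendre symbol (d/p):
6^((17-1)/2) mod 17 = -1
(d/p) = -1, so p is inert: (p) stays prime with e=1, f=2, g=1.
Therefore p is inert.

inert


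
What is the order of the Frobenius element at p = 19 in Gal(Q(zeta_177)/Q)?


The Frobenius at p in Gal(Q(zeta_n)/Q) = (Z/nZ)* is the class of p, so its order is ord_177(19), the smallest k >= 1 with 19^k = 1 mod 177.
n = 177 = 3 * 59, phi(177) = 116; the order divides phi(n).
Divisors of 116: 1, 2, 4, 29, 58, 116
Repeated squaring mod 177: 19^1 = 19, 19^2 = 7, 19^4 = 49, 19^8 = 100, 19^16 = 88, 19^32 = 133, 19^64 = 166
Test divisors in increasing order:
  k=1: 19^1 = 19 mod 177
  k=2: 19^2 = 7 mod 177
  k=4: 19^4 = 49 mod 177
  k=29: 19^29 = 88 * 100 * 49 * 19 = 1 mod 177  <- first divisor giving 1
Order = 29

29


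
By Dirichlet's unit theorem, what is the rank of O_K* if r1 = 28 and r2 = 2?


By Dirichlet's unit theorem:
rank = r1 + r2 - 1
= 28 + 2 - 1
= 29

29


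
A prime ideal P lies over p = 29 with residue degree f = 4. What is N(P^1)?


N(P^a) = p^(a*f)
= 29^(1*4)
= 29^4
= 707281

707281


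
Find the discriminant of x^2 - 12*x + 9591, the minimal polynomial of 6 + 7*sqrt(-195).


The element 6 + 7*sqrt(-195) has minimal polynomial:
x^2 - 12*x + 9591
Discriminant = (-12)^2 - 4*(9591)
= 144 - 38364
= -38220

-38220


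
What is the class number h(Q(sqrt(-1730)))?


K = Q(sqrt(-1730)). d mod 4 = 2, so D = disc(K) = 4d = -6920
h(K) equals the number of primitive reduced positive-definite forms (a, b, c) = a*x^2 + b*x*y + c*y^2 with b^2 - 4ac = D,
where reduced means |b| <= a <= c, with b >= 0 whenever |b| = a or a = c, and primitive means gcd(a, b, c) = 1.
Reduced forces 3a^2 <= |D| = 6920, so 1 <= a <= 48; b must have the parity of D, and c = (b^2 - D)/(4a) must be an integer >= a.
Enumerate a = 1..48, b in [-a, a]:
  a=1: (1, 0, 1730)  [1]
  a=2: (2, 0, 865)  [1]
  a=3: (3, -2, 577), (3, 2, 577)  [2]
  a=4: none
  a=5: (5, 0, 346)  [1]
  a=6: (6, -4, 289), (6, 4, 289)  [2]
  a=7..8: none
  a=9: (9, -8, 194), (9, 8, 194)  [2]
  a=10: (10, 0, 173)  [1]
  a=11..12: none
  a=13: (13, -10, 135), (13, 10, 135)  [2]
  a=14: none
  a=15: (15, -10, 117), (15, 10, 117)  [2]
  a=16: none
  a=17: (17, -4, 102), (17, 4, 102)  [2]
  a=18: (18, -8, 97), (18, 8, 97)  [2]
  a=19..22: none
  a=23: (23, -16, 78), (23, 16, 78)  [2]
  a=24..25: none
  a=26: (26, -16, 69), (26, 16, 69)  [2]
  a=27: (27, -10, 65), (27, 10, 65)  [2]
  a=28..29: none
  a=30: (30, -20, 61), (30, 20, 61)  [2]
  a=31..33: none
  a=34: (34, -4, 51), (34, 4, 51)  [2]
  a=35..36: none
  a=37: (37, -6, 47), (37, 6, 47)  [2]
  a=38: none
  a=39: (39, -16, 46), (39, -10, 45), (39, 10, 45), (39, 16, 46)  [4]
  a=40: none
  a=41: (41, -38, 51), (41, 38, 51)  [2]
  a=42..48: none
Total reduced forms: 1 + 1 + 2 + 1 + 2 + 2 + 1 + 2 + 2 + 2 + 2 + 2 + 2 + 2 + 2 + 2 + 2 + 4 + 2 = 36
h = 36

36


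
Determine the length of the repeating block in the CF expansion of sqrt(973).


Run the CF algorithm for sqrt(973).
a_0 = floor(sqrt(973)) = 31; set m_0=0, q_0=1.
Recurrence: m' = q*a - m,  q' = (d - m'^2)/q,  a' = floor((a_0 + m')/q').
  step 1: m=31, q=12, a=5
  step 2: m=29, q=11, a=5
  step 3: m=26, q=27, a=2
  step 4: m=28, q=7, a=8
  step 5: m=28, q=27, a=2
  step 6: m=26, q=11, a=5
  step 7: m=29, q=12, a=5
  step 8: m=31, q=1, a=62
a_8 = 2*a_0 = 62, so the period closes here.
sqrt(973) = [31; 5, 5, 2, 8, 2, 5, 5, 62]
Period length = 8

8


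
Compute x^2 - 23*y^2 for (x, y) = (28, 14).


x^2 - d*y^2
= 28^2 - 23*14^2
= 784 - 4508
= -3724

-3724


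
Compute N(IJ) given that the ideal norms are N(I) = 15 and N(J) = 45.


N(IJ) = N(I) * N(J)
= 15 * 45
= 675

675


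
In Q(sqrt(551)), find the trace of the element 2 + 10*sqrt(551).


Tr(a + b*sqrt(d)) = (a + b*sqrt(d)) + (a - b*sqrt(d)) = 2a
= 2 * (2)
= 4

4


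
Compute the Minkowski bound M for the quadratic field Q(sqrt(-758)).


d = -758, d mod 4 = 2, so disc(K) = 4d = -3032; |disc(K)| = 3032
Imaginary quadratic field, so n = 2, s = r2 = 1, r1 = 0
M = (n!/n^n) * (4/pi)^s * sqrt(|disc(K)|) = (2!/2^2) * (4/pi)^1 * sqrt(3032)
= 0.5 * 1.273240 * 55.063600
= 35.0546

35.0546


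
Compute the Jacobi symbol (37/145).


Compute (37/145) via quadratic reciprocity:
  reciprocity: (37/145) -> +(145/37)
  reduce: (34/37)
  pull out 2: (2/37) = -1  (since 37 mod 8 = 5)
  reciprocity: (17/37) -> +(37/17)
  reduce: (3/17)
  reciprocity: (3/17) -> +(17/3)
  reduce: (2/3)
  pull out 2: (2/3) = -1  (since 3 mod 8 = 3)
  (1/3) = 1
Product of signs = 1

1


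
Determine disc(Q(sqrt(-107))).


For K = Q(sqrt(d)) with d squarefree: disc(K) = d if d = 1 mod 4, and disc(K) = 4d if d = 2 or 3 mod 4.
Here d = -107, and d mod 4 = 1.
d = 1 mod 4 (O_K = Z[(1+sqrt(d))/2]), so disc(K) = d = -107

-107


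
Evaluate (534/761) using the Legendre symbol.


p = 761 is prime, so compute (534/761) with the reciprocity algorithm (Jacobi-symbol steps: pull out 2s via (2/n), flip via reciprocity, reduce):
  pull out 2: (2/761) = +1  (since 761 mod 8 = 1)
  reciprocity: (267/761) -> +(761/267)
  reduce: (227/267)
  reciprocity: (227/267) -> -(267/227)
  reduce: (40/227)
  pull out 2: (2/227) = -1  (since 227 mod 8 = 3)
  pull out 2: (2/227) = -1  (since 227 mod 8 = 3)
  pull out 2: (2/227) = -1  (since 227 mod 8 = 3)
  reciprocity: (5/227) -> +(227/5)
  reduce: (2/5)
  pull out 2: (2/5) = -1  (since 5 mod 8 = 5)
  (1/5) = 1
Product of signs = -1
(534/761) = -1

-1


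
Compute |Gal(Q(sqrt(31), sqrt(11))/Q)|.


The 2 square roots of distinct primes are multiplicatively independent over Q,
so [K:Q] = 2^2 and Gal(K/Q) is isomorphic to (Z/2Z)^2.
|Gal| = 2^2 = 4

4


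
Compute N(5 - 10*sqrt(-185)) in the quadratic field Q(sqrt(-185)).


N(a + b*sqrt(d)) = a^2 - d*b^2
= (5)^2 - (-185)*(-10)^2
= 25 + 18500
= 18525

18525


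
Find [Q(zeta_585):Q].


The degree equals Euler's totient phi(585).
585 = 3^2 * 5 * 13
phi(585) = 288

288


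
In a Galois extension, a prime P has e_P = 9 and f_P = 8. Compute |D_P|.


|D_P| = e * f
= 9 * 8
= 72

72


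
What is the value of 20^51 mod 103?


p = 103 is prime and the exponent is (p-1)/2 = 51, so by Euler's criterion 20^51 = (20/103) = +1 or -1 mod 103.
Compute by square-and-multiply:
  51 = 32 + 16 + 2 + 1 (binary 110011)
  Repeated squaring mod 103: 20^1 = 20, 20^2 = 91, 20^4 = 41, 20^8 = 33, 20^16 = 59, 20^32 = 82
  20^51 = 20^32 * 20^16 * 20^2 * 20^1 = 82 * 59 * 91 * 20 mod 103
    82 * 59 = 4838 = 100 mod 103
    100 * 91 = 9100 = 36 mod 103
    36 * 20 = 720 = 102 mod 103
  20^51 = 102 mod 103
Result 102 = p - 1 = -1 mod 103: 20 is a quadratic non-residue mod 103. As a residue in [0, p-1] the value is 102.
20^51 mod 103 = 102

102


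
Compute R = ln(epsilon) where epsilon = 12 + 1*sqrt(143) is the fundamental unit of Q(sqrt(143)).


epsilon = 12 + 1*sqrt(143)
= 23.9583
R = ln(23.9583)
= 3.1763

3.1763


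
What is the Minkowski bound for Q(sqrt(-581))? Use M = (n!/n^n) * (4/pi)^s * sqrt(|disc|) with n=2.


d = -581, d mod 4 = 3, so disc(K) = 4d = -2324; |disc(K)| = 2324
Imaginary quadratic field, so n = 2, s = r2 = 1, r1 = 0
M = (n!/n^n) * (4/pi)^s * sqrt(|disc(K)|) = (2!/2^2) * (4/pi)^1 * sqrt(2324)
= 0.5 * 1.273240 * 48.207883
= 30.6901

30.6901


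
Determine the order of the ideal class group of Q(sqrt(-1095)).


K = Q(sqrt(-1095)). d mod 4 = 1, so D = disc(K) = d = -1095
h(K) equals the number of primitive reduced positive-definite forms (a, b, c) = a*x^2 + b*x*y + c*y^2 with b^2 - 4ac = D,
where reduced means |b| <= a <= c, with b >= 0 whenever |b| = a or a = c, and primitive means gcd(a, b, c) = 1.
Reduced forces 3a^2 <= |D| = 1095, so 1 <= a <= 19; b must have the parity of D, and c = (b^2 - D)/(4a) must be an integer >= a.
Enumerate a = 1..19, b in [-a, a]:
  a=1: (1, 1, 274)  [1]
  a=2: (2, -1, 137), (2, 1, 137)  [2]
  a=3: (3, 3, 92)  [1]
  a=4: (4, -3, 69), (4, 3, 69)  [2]
  a=5: (5, 5, 56)  [1]
  a=6: (6, -3, 46), (6, 3, 46)  [2]
  a=7: (7, -5, 40), (7, 5, 40)  [2]
  a=8: (8, -5, 35), (8, 5, 35)  [2]
  a=9: none
  a=10: (10, -5, 28), (10, 5, 28)  [2]
  a=11: (11, -7, 26), (11, 7, 26)  [2]
  a=12: (12, -3, 23), (12, 3, 23)  [2]
  a=13: (13, -7, 22), (13, 7, 22)  [2]
  a=14: (14, -9, 21), (14, -5, 20), (14, 5, 20), (14, 9, 21)  [4]
  a=15: (15, 15, 22)  [1]
  a=16: (16, -11, 19), (16, 11, 19)  [2]
  a=17..19: none
Total reduced forms: 1 + 2 + 1 + 2 + 1 + 2 + 2 + 2 + 2 + 2 + 2 + 2 + 4 + 1 + 2 = 28
h = 28

28


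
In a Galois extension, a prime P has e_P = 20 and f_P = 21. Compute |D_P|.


|D_P| = e * f
= 20 * 21
= 420

420


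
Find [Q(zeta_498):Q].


The degree equals Euler's totient phi(498).
498 = 2 * 3 * 83
phi(498) = 164

164


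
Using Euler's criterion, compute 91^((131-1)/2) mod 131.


p = 131 is prime and the exponent is (p-1)/2 = 65, so by Euler's criterion 91^65 = (91/131) = +1 or -1 mod 131.
Compute by square-and-multiply:
  65 = 64 + 1 (binary 1000001)
  Repeated squaring mod 131: 91^1 = 91, 91^2 = 28, 91^4 = 129, 91^8 = 4, 91^16 = 16, 91^32 = 125, 91^64 = 36
  91^65 = 91^64 * 91^1 = 36 * 91 mod 131
    36 * 91 = 3276 = 1 mod 131
  91^65 = 1 mod 131
Result 1: 91 is a quadratic residue mod 131.
91^65 mod 131 = 1

1


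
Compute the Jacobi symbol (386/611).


Compute (386/611) via quadratic reciprocity:
  pull out 2: (2/611) = -1  (since 611 mod 8 = 3)
  reciprocity: (193/611) -> +(611/193)
  reduce: (32/193)
  pull out 2: (2/193) = +1  (since 193 mod 8 = 1)
  pull out 2: (2/193) = +1  (since 193 mod 8 = 1)
  pull out 2: (2/193) = +1  (since 193 mod 8 = 1)
  pull out 2: (2/193) = +1  (since 193 mod 8 = 1)
  pull out 2: (2/193) = +1  (since 193 mod 8 = 1)
  (1/193) = 1
Product of signs = -1

-1


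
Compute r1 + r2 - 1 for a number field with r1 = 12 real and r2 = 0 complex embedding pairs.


By Dirichlet's unit theorem:
rank = r1 + r2 - 1
= 12 + 0 - 1
= 11

11


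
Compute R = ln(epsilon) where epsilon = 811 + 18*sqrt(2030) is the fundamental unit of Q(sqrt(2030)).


epsilon = 811 + 18*sqrt(2030)
= 1621.9994
R = ln(1621.9994)
= 7.3914

7.3914


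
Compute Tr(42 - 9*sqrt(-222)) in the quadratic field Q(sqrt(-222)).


Tr(a + b*sqrt(d)) = (a + b*sqrt(d)) + (a - b*sqrt(d)) = 2a
= 2 * (42)
= 84

84


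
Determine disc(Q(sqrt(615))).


For K = Q(sqrt(d)) with d squarefree: disc(K) = d if d = 1 mod 4, and disc(K) = 4d if d = 2 or 3 mod 4.
Here d = 615, and d mod 4 = 3.
d = 3 mod 4, not 1 (O_K = Z[sqrt(d)]), so disc(K) = 4d = 4 * (615) = 2460

2460


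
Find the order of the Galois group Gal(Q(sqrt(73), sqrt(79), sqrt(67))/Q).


The 3 square roots of distinct primes are multiplicatively independent over Q,
so [K:Q] = 2^3 and Gal(K/Q) is isomorphic to (Z/2Z)^3.
|Gal| = 2^3 = 8

8


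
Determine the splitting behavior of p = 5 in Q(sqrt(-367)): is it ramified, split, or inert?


K = Q(sqrt(-367)). Since d mod 4 = 1, disc(K) = -367.
Check p | disc: -367 mod 5 = 3.
p does not divide disc. Compute Legendre symbol (d/p):
3^((5-1)/2) mod 5 = -1
(d/p) = -1, so p is inert: (p) stays prime with e=1, f=2, g=1.
Therefore p is inert.

inert


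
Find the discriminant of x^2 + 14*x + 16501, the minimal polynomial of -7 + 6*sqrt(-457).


The element -7 + 6*sqrt(-457) has minimal polynomial:
x^2 + 14*x + 16501
Discriminant = (14)^2 - 4*(16501)
= 196 - 66004
= -65808

-65808


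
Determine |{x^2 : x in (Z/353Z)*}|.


For prime p, the number of non-zero quadratic residues is (p-1)/2.
= (353-1)/2
= 176

176


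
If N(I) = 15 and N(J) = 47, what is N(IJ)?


N(IJ) = N(I) * N(J)
= 15 * 47
= 705

705


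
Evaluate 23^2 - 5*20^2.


x^2 - d*y^2
= 23^2 - 5*20^2
= 529 - 2000
= -1471

-1471


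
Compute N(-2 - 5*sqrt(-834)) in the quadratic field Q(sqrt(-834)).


N(a + b*sqrt(d)) = a^2 - d*b^2
= (-2)^2 - (-834)*(-5)^2
= 4 + 20850
= 20854

20854


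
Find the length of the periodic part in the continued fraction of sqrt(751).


Run the CF algorithm for sqrt(751).
a_0 = floor(sqrt(751)) = 27; set m_0=0, q_0=1.
Recurrence: m' = q*a - m,  q' = (d - m'^2)/q,  a' = floor((a_0 + m')/q').
  step 1: m=27, q=22, a=2
  step 2: m=17, q=21, a=2
  step 3: m=25, q=6, a=8
  step 4: m=23, q=37, a=1
  step 5: m=14, q=15, a=2
  step 6: m=16, q=33, a=1
  step 7: m=17, q=14, a=3
  step 8: m=25, q=9, a=5
  step 9: m=20, q=39, a=1
  step 10: m=19, q=10, a=4
  step 11: m=21, q=31, a=1
  step 12: m=10, q=21, a=1
  step 13: m=11, q=30, a=1
  step 14: m=19, q=13, a=3
  step 15: m=20, q=27, a=1
  step 16: m=7, q=26, a=1
  step 17: m=19, q=15, a=3
  step 18: m=26, q=5, a=10
  step 19: m=24, q=35, a=1
  step 20: m=11, q=18, a=2
  step 21: m=25, q=7, a=7
  step 22: m=24, q=25, a=2
  step 23: m=26, q=3, a=17
  step 24: m=25, q=42, a=1
  step 25: m=17, q=11, a=4
  step 26: m=27, q=2, a=27
  step 27: m=27, q=11, a=4
  step 28: m=17, q=42, a=1
  step 29: m=25, q=3, a=17
  step 30: m=26, q=25, a=2
  step 31: m=24, q=7, a=7
  step 32: m=25, q=18, a=2
  step 33: m=11, q=35, a=1
  step 34: m=24, q=5, a=10
  step 35: m=26, q=15, a=3
  step 36: m=19, q=26, a=1
  step 37: m=7, q=27, a=1
  step 38: m=20, q=13, a=3
  step 39: m=19, q=30, a=1
  step 40: m=11, q=21, a=1
  step 41: m=10, q=31, a=1
  step 42: m=21, q=10, a=4
  step 43: m=19, q=39, a=1
  step 44: m=20, q=9, a=5
  step 45: m=25, q=14, a=3
  step 46: m=17, q=33, a=1
  step 47: m=16, q=15, a=2
  step 48: m=14, q=37, a=1
  step 49: m=23, q=6, a=8
  step 50: m=25, q=21, a=2
  step 51: m=17, q=22, a=2
  step 52: m=27, q=1, a=54
a_52 = 2*a_0 = 54, so the period closes here.
sqrt(751) = [27; 2, 2, 8, 1, 2, 1, 3, 5, 1, 4, 1, 1, 1, 3, 1, 1, 3, 10, 1, 2, 7, 2, 17, 1, 4, 27, 4, 1, 17, 2, 7, 2, 1, 10, 3, 1, 1, 3, 1, 1, 1, 4, 1, 5, 3, 1, 2, 1, 8, 2, 2, 54]
Period length = 52

52


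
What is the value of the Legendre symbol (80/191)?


p = 191 is prime, so compute (80/191) with the reciprocity algorithm (Jacobi-symbol steps: pull out 2s via (2/n), flip via reciprocity, reduce):
  pull out 2: (2/191) = +1  (since 191 mod 8 = 7)
  pull out 2: (2/191) = +1  (since 191 mod 8 = 7)
  pull out 2: (2/191) = +1  (since 191 mod 8 = 7)
  pull out 2: (2/191) = +1  (since 191 mod 8 = 7)
  reciprocity: (5/191) -> +(191/5)
  reduce: (1/5)
  (1/5) = 1
Product of signs = 1
(80/191) = 1

1


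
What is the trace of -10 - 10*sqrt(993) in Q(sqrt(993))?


Tr(a + b*sqrt(d)) = (a + b*sqrt(d)) + (a - b*sqrt(d)) = 2a
= 2 * (-10)
= -20

-20


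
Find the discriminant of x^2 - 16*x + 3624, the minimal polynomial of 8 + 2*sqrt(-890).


The element 8 + 2*sqrt(-890) has minimal polynomial:
x^2 - 16*x + 3624
Discriminant = (-16)^2 - 4*(3624)
= 256 - 14496
= -14240

-14240


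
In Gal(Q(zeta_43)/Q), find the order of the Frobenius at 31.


The Frobenius at p in Gal(Q(zeta_n)/Q) = (Z/nZ)* is the class of p, so its order is ord_43(31), the smallest k >= 1 with 31^k = 1 mod 43.
n = 43 = 43, phi(43) = 42; the order divides phi(n).
Divisors of 42: 1, 2, 3, 6, 7, 14, 21, 42
Repeated squaring mod 43: 31^1 = 31, 31^2 = 15, 31^4 = 10, 31^8 = 14, 31^16 = 24, 31^32 = 17
Test divisors in increasing order:
  k=1: 31^1 = 31 mod 43
  k=2: 31^2 = 15 mod 43
  k=3: 31^3 = 15 * 31 = 35 mod 43
  k=6: 31^6 = 10 * 15 = 21 mod 43
  k=7: 31^7 = 10 * 15 * 31 = 6 mod 43
  k=14: 31^14 = 14 * 10 * 15 = 36 mod 43
  k=21: 31^21 = 24 * 10 * 31 = 1 mod 43  <- first divisor giving 1
Order = 21

21


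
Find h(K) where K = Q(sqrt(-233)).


K = Q(sqrt(-233)). d mod 4 = 3, so D = disc(K) = 4d = -932
h(K) equals the number of primitive reduced positive-definite forms (a, b, c) = a*x^2 + b*x*y + c*y^2 with b^2 - 4ac = D,
where reduced means |b| <= a <= c, with b >= 0 whenever |b| = a or a = c, and primitive means gcd(a, b, c) = 1.
Reduced forces 3a^2 <= |D| = 932, so 1 <= a <= 17; b must have the parity of D, and c = (b^2 - D)/(4a) must be an integer >= a.
Enumerate a = 1..17, b in [-a, a]:
  a=1: (1, 0, 233)  [1]
  a=2: (2, 2, 117)  [1]
  a=3: (3, -2, 78), (3, 2, 78)  [2]
  a=4..5: none
  a=6: (6, -2, 39), (6, 2, 39)  [2]
  a=7..8: none
  a=9: (9, -2, 26), (9, 2, 26)  [2]
  a=10: none
  a=11: (11, -6, 22), (11, 6, 22)  [2]
  a=12: none
  a=13: (13, -2, 18), (13, 2, 18)  [2]
  a=14..17: none
Total reduced forms: 1 + 1 + 2 + 2 + 2 + 2 + 2 = 12
h = 12

12


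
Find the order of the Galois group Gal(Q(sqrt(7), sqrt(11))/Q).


The 2 square roots of distinct primes are multiplicatively independent over Q,
so [K:Q] = 2^2 and Gal(K/Q) is isomorphic to (Z/2Z)^2.
|Gal| = 2^2 = 4

4


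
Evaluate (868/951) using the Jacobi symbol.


Compute (868/951) via quadratic reciprocity:
  pull out 2: (2/951) = +1  (since 951 mod 8 = 7)
  pull out 2: (2/951) = +1  (since 951 mod 8 = 7)
  reciprocity: (217/951) -> +(951/217)
  reduce: (83/217)
  reciprocity: (83/217) -> +(217/83)
  reduce: (51/83)
  reciprocity: (51/83) -> -(83/51)
  reduce: (32/51)
  pull out 2: (2/51) = -1  (since 51 mod 8 = 3)
  pull out 2: (2/51) = -1  (since 51 mod 8 = 3)
  pull out 2: (2/51) = -1  (since 51 mod 8 = 3)
  pull out 2: (2/51) = -1  (since 51 mod 8 = 3)
  pull out 2: (2/51) = -1  (since 51 mod 8 = 3)
  (1/51) = 1
Product of signs = 1

1


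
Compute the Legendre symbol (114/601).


p = 601 is prime, so compute (114/601) with the reciprocity algorithm (Jacobi-symbol steps: pull out 2s via (2/n), flip via reciprocity, reduce):
  pull out 2: (2/601) = +1  (since 601 mod 8 = 1)
  reciprocity: (57/601) -> +(601/57)
  reduce: (31/57)
  reciprocity: (31/57) -> +(57/31)
  reduce: (26/31)
  pull out 2: (2/31) = +1  (since 31 mod 8 = 7)
  reciprocity: (13/31) -> +(31/13)
  reduce: (5/13)
  reciprocity: (5/13) -> +(13/5)
  reduce: (3/5)
  reciprocity: (3/5) -> +(5/3)
  reduce: (2/3)
  pull out 2: (2/3) = -1  (since 3 mod 8 = 3)
  (1/3) = 1
Product of signs = -1
(114/601) = -1

-1


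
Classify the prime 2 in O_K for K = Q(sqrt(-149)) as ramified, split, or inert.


K = Q(sqrt(-149)). Since d mod 4 = 3, disc(K) = -596.
Check p | disc: -596 mod 2 = 0.
p divides disc, so p ramifies: (p) = P^2 with e=2, f=1, g=1.
Therefore p is ramified.

ramified


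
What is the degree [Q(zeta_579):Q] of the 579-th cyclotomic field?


The degree equals Euler's totient phi(579).
579 = 3 * 193
phi(579) = 384

384


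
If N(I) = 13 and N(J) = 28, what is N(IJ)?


N(IJ) = N(I) * N(J)
= 13 * 28
= 364

364


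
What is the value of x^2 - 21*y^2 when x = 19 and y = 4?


x^2 - d*y^2
= 19^2 - 21*4^2
= 361 - 336
= 25

25
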